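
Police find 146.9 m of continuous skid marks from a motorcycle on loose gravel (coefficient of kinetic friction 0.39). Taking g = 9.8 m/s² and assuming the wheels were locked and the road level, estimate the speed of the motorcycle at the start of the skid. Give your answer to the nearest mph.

Initial speed ≈ 75 mph

Deceleration a = μg = 0.39 × 9.8 = 3.822 m/s².
v = √(2a·d) = √(2 × 3.822 × 146.9) = √1122.904 = 33.5098 m/s.
= 33.5098 ÷ 0.44704 = 74.959 mph.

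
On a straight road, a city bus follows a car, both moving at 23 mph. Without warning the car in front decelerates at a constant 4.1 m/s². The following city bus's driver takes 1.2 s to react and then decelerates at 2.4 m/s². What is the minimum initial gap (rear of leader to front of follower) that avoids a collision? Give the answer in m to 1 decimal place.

23 mph × 0.44704 = 10.2819 m/s.
Leader travels v²/(2a_L) = 105.717 / 8.200 = 12.892 m before stopping.
Follower covers v·t_r = 10.2819 × 1.2 = 12.338 m while reacting, then v²/(2a_F) = 105.717 / 4.800 = 22.024 m while braking, for a total of 12.338 + 22.024 = 34.362 m.
Since a_F ≤ a_L and the follower starts braking later, the follower is never slower than the leader, so the closest approach is when both have stopped.
Minimum gap = 34.362 − 12.892 = 21.470 m.

Minimum gap ≈ 21.5 m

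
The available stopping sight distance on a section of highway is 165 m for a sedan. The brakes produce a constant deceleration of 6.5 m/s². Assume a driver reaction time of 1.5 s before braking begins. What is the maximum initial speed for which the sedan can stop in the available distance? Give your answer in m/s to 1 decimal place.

Stopping distance: v·t_r + v²/(2a) = 165 with t_r = 1.5 s and a = 6.500 m/s².
So v² + 19.500 v − 2145.00 = 0.
Positive root: v = −a·t_r + √((a·t_r)² + 2a·d) = −9.750 + √(95.062 + 2145.00) = 37.5793 m/s.

Maximum speed ≈ 37.6 m/s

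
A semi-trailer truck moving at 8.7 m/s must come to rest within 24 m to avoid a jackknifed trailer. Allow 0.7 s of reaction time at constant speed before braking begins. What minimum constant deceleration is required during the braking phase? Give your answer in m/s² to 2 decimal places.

Required deceleration ≈ 2.11 m/s²

Distance covered during reaction = 8.7000 × 0.7 = 6.090 m.
Distance available for braking: 24 − 6.090 = 17.910 m.
v² = 2a·d ⇒ a = v²/(2d) = 8.7000² / (2 × 17.910) = 75.690 / 35.820 = 2.1131 m/s².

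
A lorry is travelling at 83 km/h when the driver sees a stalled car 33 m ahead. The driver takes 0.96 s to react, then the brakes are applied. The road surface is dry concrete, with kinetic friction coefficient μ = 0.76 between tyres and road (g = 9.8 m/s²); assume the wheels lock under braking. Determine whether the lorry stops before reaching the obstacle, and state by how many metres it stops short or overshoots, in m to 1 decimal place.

83 km/h ÷ 3.6 = 23.0556 m/s.
a = μg = 0.76 × 9.8 = 7.448 m/s².
Reaction distance = 23.0556 × 0.96 = 22.133 m.
Braking distance = v²/(2a) = 531.561 / 14.896 = 35.685 m.
Total stopping distance = 22.133 + 35.685 = 57.818 m, vs 33 m available — it cannot stop in time and overshoots by 57.818 − 33 = 24.818 m.

No — it overshoots by 24.8 m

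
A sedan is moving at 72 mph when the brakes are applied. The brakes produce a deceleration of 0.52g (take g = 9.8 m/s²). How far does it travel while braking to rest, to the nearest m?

72 mph × 0.44704 = 32.1869 m/s.
a = 0.52 × 9.8 = 5.096 m/s².
Braking distance = v²/(2a) = 32.1869² / (2 × 5.096) = 1035.997 / 10.192 = 101.648 m.

Braking distance ≈ 102 m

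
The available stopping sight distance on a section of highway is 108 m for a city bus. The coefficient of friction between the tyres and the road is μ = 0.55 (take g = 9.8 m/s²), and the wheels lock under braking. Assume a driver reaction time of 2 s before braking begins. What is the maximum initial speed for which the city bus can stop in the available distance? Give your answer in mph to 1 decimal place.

Maximum speed ≈ 55.9 mph

a = μg = 0.55 × 9.8 = 5.390 m/s².
Stopping distance: v·t_r + v²/(2a) = 108 with t_r = 2 s and a = 5.390 m/s².
So v² + 21.560 v − 1164.24 = 0.
Positive root: v = −a·t_r + √((a·t_r)² + 2a·d) = −10.780 + √(116.208 + 1164.24) = 25.0033 m/s.
25.0033 m/s ÷ 0.44704 = 55.931 mph.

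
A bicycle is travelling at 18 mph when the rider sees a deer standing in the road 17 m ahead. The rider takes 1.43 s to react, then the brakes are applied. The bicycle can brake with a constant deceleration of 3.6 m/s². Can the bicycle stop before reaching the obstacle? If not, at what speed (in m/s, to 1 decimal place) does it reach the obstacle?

No — it strikes the obstacle at 5.0 m/s

18 mph × 0.44704 = 8.0467 m/s.
Reaction distance = 8.0467 × 1.43 = 11.507 m.
Braking distance needed to stop: v²/(2a) = 64.749 / 7.200 = 8.993 m, so total needed = 11.507 + 8.993 = 20.500 m > 17 m — it cannot stop.
Distance remaining when braking begins: 17 − 11.507 = 5.493 m.
v² = v₀² − 2a·d = 64.749 − 2 × 3.600 × 5.493 = 25.199 m²/s².
v = √25.199 = 5.020 m/s.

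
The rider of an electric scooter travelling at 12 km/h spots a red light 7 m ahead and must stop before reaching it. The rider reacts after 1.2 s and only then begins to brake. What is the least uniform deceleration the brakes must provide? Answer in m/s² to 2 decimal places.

12 km/h ÷ 3.6 = 3.3333 m/s.
Distance covered during reaction = 3.3333 × 1.2 = 4.000 m.
Distance available for braking: 7 − 4.000 = 3.000 m.
v² = 2a·d ⇒ a = v²/(2d) = 3.3333² / (2 × 3.000) = 11.111 / 6.000 = 1.8518 m/s².

Required deceleration ≈ 1.85 m/s²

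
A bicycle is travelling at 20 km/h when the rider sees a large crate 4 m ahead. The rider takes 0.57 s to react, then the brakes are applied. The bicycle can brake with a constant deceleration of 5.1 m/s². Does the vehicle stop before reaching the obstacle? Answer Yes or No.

No

20 km/h ÷ 3.6 = 5.5556 m/s.
Reaction distance = 5.5556 × 0.57 = 3.167 m.
Braking distance = v²/(2a) = 30.865 / 10.200 = 3.026 m.
Total stopping distance = 3.167 + 3.026 = 6.193 m, vs 4 m available — it cannot stop in time and overshoots by 6.193 − 4 = 2.193 m.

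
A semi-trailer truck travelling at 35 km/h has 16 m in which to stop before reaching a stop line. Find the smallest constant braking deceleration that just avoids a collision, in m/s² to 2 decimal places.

Required deceleration ≈ 2.95 m/s²

35 km/h ÷ 3.6 = 9.7222 m/s.
v² = 2a·d ⇒ a = v²/(2d) = 9.7222² / (2 × 16.000) = 94.521 / 32.000 = 2.9538 m/s².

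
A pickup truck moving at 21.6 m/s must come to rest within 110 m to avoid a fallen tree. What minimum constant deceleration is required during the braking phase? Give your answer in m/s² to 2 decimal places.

v² = 2a·d ⇒ a = v²/(2d) = 21.6000² / (2 × 110.000) = 466.560 / 220.000 = 2.1207 m/s².

Required deceleration ≈ 2.12 m/s²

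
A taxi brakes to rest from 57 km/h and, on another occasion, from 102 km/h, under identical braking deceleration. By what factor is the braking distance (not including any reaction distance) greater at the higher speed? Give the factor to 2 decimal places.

Braking distance d = v²/(2a), so with a fixed, d ∝ v².
Factor = (102/57)² = 1.7895² = 3.2023.

Factor ≈ 3.20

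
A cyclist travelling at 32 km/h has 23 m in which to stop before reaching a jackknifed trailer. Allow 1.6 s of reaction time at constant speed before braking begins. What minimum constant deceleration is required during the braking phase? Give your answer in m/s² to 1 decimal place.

32 km/h ÷ 3.6 = 8.8889 m/s.
Distance covered during reaction = 8.8889 × 1.6 = 14.222 m.
Distance available for braking: 23 − 14.222 = 8.778 m.
v² = 2a·d ⇒ a = v²/(2d) = 8.8889² / (2 × 8.778) = 79.013 / 17.556 = 4.5006 m/s².

Required deceleration ≈ 4.5 m/s²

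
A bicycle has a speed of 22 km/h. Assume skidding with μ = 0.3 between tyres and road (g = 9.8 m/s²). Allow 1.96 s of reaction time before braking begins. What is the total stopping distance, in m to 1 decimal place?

Total stopping distance ≈ 18.3 m

22 km/h ÷ 3.6 = 6.1111 m/s.
a = μg = 0.3 × 9.8 = 2.940 m/s².
Reaction distance = v·t_r = 6.1111 × 1.96 = 11.978 m.
Braking distance = v²/(2a) = 6.1111² / (2 × 2.940) = 37.346 / 5.880 = 6.351 m.
Total = 11.978 + 6.351 = 18.329 m.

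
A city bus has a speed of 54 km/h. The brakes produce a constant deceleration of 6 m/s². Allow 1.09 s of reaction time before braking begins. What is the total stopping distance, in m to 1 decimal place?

Total stopping distance ≈ 35.1 m

54 km/h ÷ 3.6 = 15.0000 m/s.
Reaction distance = v·t_r = 15.0000 × 1.09 = 16.350 m.
Braking distance = v²/(2a) = 15.0000² / (2 × 6.000) = 225.000 / 12.000 = 18.750 m.
Total = 16.350 + 18.750 = 35.100 m.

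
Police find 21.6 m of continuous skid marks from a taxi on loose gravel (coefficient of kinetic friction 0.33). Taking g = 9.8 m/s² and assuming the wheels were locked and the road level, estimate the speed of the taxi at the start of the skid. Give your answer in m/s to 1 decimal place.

Deceleration a = μg = 0.33 × 9.8 = 3.234 m/s².
v = √(2a·d) = √(2 × 3.234 × 21.6) = √139.709 = 11.8199 m/s.

Initial speed ≈ 11.8 m/s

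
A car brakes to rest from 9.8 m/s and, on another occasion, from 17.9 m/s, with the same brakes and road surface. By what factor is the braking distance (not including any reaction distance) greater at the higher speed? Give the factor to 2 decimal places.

Factor ≈ 3.34

Braking distance d = v²/(2a), so with a fixed, d ∝ v².
Factor = (17.9/9.8)² = 1.8265² = 3.3361.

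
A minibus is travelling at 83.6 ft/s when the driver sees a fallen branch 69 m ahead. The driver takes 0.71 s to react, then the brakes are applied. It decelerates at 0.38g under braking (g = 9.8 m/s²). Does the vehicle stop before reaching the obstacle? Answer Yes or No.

No

83.6 ft/s × 0.3048 = 25.4813 m/s.
a = 0.38 × 9.8 = 3.724 m/s².
Reaction distance = 25.4813 × 0.71 = 18.092 m.
Braking distance = v²/(2a) = 649.297 / 7.448 = 87.177 m.
Total stopping distance = 18.092 + 87.177 = 105.269 m, vs 69 m available — it cannot stop in time and overshoots by 105.269 − 69 = 36.269 m.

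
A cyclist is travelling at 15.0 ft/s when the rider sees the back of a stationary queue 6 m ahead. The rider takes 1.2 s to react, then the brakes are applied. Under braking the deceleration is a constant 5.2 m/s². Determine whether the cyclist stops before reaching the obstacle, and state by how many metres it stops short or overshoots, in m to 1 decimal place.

No — it overshoots by 1.5 m

15 ft/s × 0.3048 = 4.5720 m/s.
Reaction distance = 4.5720 × 1.2 = 5.486 m.
Braking distance = v²/(2a) = 20.903 / 10.400 = 2.010 m.
Total stopping distance = 5.486 + 2.010 = 7.496 m, vs 6 m available — it cannot stop in time and overshoots by 7.496 − 6 = 1.496 m.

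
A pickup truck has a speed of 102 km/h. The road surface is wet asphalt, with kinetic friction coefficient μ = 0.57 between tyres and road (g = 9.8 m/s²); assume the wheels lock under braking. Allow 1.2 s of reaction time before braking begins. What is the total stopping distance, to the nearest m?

Total stopping distance ≈ 106 m

102 km/h ÷ 3.6 = 28.3333 m/s.
a = μg = 0.57 × 9.8 = 5.586 m/s².
Reaction distance = v·t_r = 28.3333 × 1.2 = 34.000 m.
Braking distance = v²/(2a) = 28.3333² / (2 × 5.586) = 802.776 / 11.172 = 71.856 m.
Total = 34.000 + 71.856 = 105.856 m.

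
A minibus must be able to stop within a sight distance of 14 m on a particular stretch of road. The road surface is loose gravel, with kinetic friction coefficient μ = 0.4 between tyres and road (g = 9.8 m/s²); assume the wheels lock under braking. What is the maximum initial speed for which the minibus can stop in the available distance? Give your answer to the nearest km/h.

a = μg = 0.4 × 9.8 = 3.920 m/s².
v²/(2a) = d ⇒ v = √(2 × 3.920 × 14) = √109.76 = 10.4766 m/s.
10.4766 m/s × 3.6 = 37.716 km/h.

Maximum speed ≈ 38 km/h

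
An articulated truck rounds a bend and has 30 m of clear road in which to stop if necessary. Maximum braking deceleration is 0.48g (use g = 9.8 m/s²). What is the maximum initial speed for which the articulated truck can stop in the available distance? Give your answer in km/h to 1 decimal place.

a = 0.48 × 9.8 = 4.704 m/s².
v²/(2a) = d ⇒ v = √(2 × 4.704 × 30) = √282.24 = 16.8000 m/s.
16.8000 m/s × 3.6 = 60.480 km/h.

Maximum speed ≈ 60.5 km/h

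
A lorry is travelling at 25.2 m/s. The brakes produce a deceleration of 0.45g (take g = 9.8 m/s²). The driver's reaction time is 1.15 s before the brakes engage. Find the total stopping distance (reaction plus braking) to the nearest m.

Total stopping distance ≈ 101 m

a = 0.45 × 9.8 = 4.410 m/s².
Reaction distance = v·t_r = 25.2000 × 1.15 = 28.980 m.
Braking distance = v²/(2a) = 25.2000² / (2 × 4.410) = 635.040 / 8.820 = 72.000 m.
Total = 28.980 + 72.000 = 100.980 m.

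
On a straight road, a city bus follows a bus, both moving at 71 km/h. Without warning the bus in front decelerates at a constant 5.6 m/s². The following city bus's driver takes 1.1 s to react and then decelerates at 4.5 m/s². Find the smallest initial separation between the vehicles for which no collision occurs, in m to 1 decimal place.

Minimum gap ≈ 30.2 m

71 km/h ÷ 3.6 = 19.7222 m/s.
Leader travels v²/(2a_L) = 388.965 / 11.200 = 34.729 m before stopping.
Follower covers v·t_r = 19.7222 × 1.1 = 21.694 m while reacting, then v²/(2a_F) = 388.965 / 9.000 = 43.218 m while braking, for a total of 21.694 + 43.218 = 64.912 m.
Since a_F ≤ a_L and the follower starts braking later, the follower is never slower than the leader, so the closest approach is when both have stopped.
Minimum gap = 64.912 − 34.729 = 30.183 m.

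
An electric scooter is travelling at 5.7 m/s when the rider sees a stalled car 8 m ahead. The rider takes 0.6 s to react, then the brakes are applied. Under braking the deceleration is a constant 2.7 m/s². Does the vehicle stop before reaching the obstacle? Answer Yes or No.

No

Reaction distance = 5.7000 × 0.6 = 3.420 m.
Braking distance = v²/(2a) = 32.490 / 5.400 = 6.017 m.
Total stopping distance = 3.420 + 6.017 = 9.437 m, vs 8 m available — it cannot stop in time and overshoots by 9.437 − 8 = 1.437 m.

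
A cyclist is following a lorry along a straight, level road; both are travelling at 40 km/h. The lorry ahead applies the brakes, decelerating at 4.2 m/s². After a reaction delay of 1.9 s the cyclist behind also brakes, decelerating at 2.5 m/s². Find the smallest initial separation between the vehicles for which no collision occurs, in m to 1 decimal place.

Minimum gap ≈ 31.1 m

40 km/h ÷ 3.6 = 11.1111 m/s.
Leader travels v²/(2a_L) = 123.457 / 8.400 = 14.697 m before stopping.
Follower covers v·t_r = 11.1111 × 1.9 = 21.111 m while reacting, then v²/(2a_F) = 123.457 / 5.000 = 24.691 m while braking, for a total of 21.111 + 24.691 = 45.802 m.
Since a_F ≤ a_L and the follower starts braking later, the follower is never slower than the leader, so the closest approach is when both have stopped.
Minimum gap = 45.802 − 14.697 = 31.105 m.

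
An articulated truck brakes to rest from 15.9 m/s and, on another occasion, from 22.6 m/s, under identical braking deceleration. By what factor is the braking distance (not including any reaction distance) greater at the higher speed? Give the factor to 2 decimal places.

Braking distance d = v²/(2a), so with a fixed, d ∝ v².
Factor = (22.6/15.9)² = 1.4214² = 2.0204.

Factor ≈ 2.02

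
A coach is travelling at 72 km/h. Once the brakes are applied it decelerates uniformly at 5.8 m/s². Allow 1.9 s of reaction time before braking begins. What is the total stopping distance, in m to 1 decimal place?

Total stopping distance ≈ 72.5 m

72 km/h ÷ 3.6 = 20.0000 m/s.
Reaction distance = v·t_r = 20.0000 × 1.9 = 38.000 m.
Braking distance = v²/(2a) = 20.0000² / (2 × 5.800) = 400.000 / 11.600 = 34.483 m.
Total = 38.000 + 34.483 = 72.483 m.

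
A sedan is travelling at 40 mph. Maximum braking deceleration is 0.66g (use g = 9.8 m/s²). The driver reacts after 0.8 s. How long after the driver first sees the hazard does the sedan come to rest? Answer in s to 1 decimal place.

40 mph × 0.44704 = 17.8816 m/s.
a = 0.66 × 9.8 = 6.468 m/s².
Braking time = v/a = 17.8816 / 6.468 = 2.765 s.
Total = 0.8 + 2.765 = 3.565 s.

Total time ≈ 3.6 s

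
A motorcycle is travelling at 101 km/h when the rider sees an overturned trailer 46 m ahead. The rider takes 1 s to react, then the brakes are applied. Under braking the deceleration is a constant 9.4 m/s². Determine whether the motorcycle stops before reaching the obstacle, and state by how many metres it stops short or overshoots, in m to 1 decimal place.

No — it overshoots by 23.9 m

101 km/h ÷ 3.6 = 28.0556 m/s.
Reaction distance = 28.0556 × 1 = 28.056 m.
Braking distance = v²/(2a) = 787.117 / 18.800 = 41.868 m.
Total stopping distance = 28.056 + 41.868 = 69.924 m, vs 46 m available — it cannot stop in time and overshoots by 69.924 − 46 = 23.924 m.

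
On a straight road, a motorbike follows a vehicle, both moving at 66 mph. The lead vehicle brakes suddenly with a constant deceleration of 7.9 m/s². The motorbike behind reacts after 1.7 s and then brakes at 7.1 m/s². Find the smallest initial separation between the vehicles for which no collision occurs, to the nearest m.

Minimum gap ≈ 56 m

66 mph × 0.44704 = 29.5046 m/s.
Leader travels v²/(2a_L) = 870.521 / 15.800 = 55.096 m before stopping.
Follower covers v·t_r = 29.5046 × 1.7 = 50.158 m while reacting, then v²/(2a_F) = 870.521 / 14.200 = 61.304 m while braking, for a total of 50.158 + 61.304 = 111.462 m.
Since a_F ≤ a_L and the follower starts braking later, the follower is never slower than the leader, so the closest approach is when both have stopped.
Minimum gap = 111.462 − 55.096 = 56.366 m.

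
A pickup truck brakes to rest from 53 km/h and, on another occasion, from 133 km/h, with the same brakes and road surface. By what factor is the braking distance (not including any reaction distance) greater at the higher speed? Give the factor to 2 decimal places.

Braking distance d = v²/(2a), so with a fixed, d ∝ v².
Factor = (133/53)² = 2.5094² = 6.2971.

Factor ≈ 6.30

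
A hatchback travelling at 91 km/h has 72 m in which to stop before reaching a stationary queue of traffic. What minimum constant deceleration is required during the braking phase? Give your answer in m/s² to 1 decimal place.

91 km/h ÷ 3.6 = 25.2778 m/s.
v² = 2a·d ⇒ a = v²/(2d) = 25.2778² / (2 × 72.000) = 638.967 / 144.000 = 4.4373 m/s².

Required deceleration ≈ 4.4 m/s²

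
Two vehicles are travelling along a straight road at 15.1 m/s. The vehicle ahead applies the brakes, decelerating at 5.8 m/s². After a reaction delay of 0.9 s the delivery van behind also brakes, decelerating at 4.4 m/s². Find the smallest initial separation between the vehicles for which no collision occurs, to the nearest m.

Minimum gap ≈ 20 m

Leader travels v²/(2a_L) = 228.010 / 11.600 = 19.656 m before stopping.
Follower covers v·t_r = 15.1000 × 0.9 = 13.590 m while reacting, then v²/(2a_F) = 228.010 / 8.800 = 25.910 m while braking, for a total of 13.590 + 25.910 = 39.500 m.
Since a_F ≤ a_L and the follower starts braking later, the follower is never slower than the leader, so the closest approach is when both have stopped.
Minimum gap = 39.500 − 19.656 = 19.844 m.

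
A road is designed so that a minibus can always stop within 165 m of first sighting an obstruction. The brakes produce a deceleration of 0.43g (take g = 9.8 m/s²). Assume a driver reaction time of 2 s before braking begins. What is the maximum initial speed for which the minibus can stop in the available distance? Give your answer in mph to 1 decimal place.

a = 0.43 × 9.8 = 4.214 m/s².
Stopping distance: v·t_r + v²/(2a) = 165 with t_r = 2 s and a = 4.214 m/s².
So v² + 16.856 v − 1390.62 = 0.
Positive root: v = −a·t_r + √((a·t_r)² + 2a·d) = −8.428 + √(71.031 + 1390.62) = 29.8035 m/s.
29.8035 m/s ÷ 0.44704 = 66.669 mph.

Maximum speed ≈ 66.7 mph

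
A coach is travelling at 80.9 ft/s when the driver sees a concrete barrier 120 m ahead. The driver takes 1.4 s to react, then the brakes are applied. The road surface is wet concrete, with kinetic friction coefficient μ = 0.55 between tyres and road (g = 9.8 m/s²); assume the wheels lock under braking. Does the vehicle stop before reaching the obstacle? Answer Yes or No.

80.9 ft/s × 0.3048 = 24.6583 m/s.
a = μg = 0.55 × 9.8 = 5.390 m/s².
Reaction distance = 24.6583 × 1.4 = 34.522 m.
Braking distance = v²/(2a) = 608.032 / 10.780 = 56.404 m.
Total stopping distance = 34.522 + 56.404 = 90.926 m, vs 120 m available — it stops with 120 − 90.926 = 29.074 m to spare.

Yes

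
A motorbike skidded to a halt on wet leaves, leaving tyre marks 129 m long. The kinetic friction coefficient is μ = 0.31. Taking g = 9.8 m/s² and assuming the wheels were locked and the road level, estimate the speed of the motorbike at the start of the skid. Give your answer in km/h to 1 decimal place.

Initial speed ≈ 100.8 km/h

Deceleration a = μg = 0.31 × 9.8 = 3.038 m/s².
v = √(2a·d) = √(2 × 3.038 × 129) = √783.804 = 27.9965 m/s.
= 27.9965 × 3.6 = 100.787 km/h.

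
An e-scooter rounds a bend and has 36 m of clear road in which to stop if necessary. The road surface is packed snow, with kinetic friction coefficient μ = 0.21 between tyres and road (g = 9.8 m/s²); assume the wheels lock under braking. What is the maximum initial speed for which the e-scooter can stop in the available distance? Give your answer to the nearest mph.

a = μg = 0.21 × 9.8 = 2.058 m/s².
v²/(2a) = d ⇒ v = √(2 × 2.058 × 36) = √148.18 = 12.1729 m/s.
12.1729 m/s ÷ 0.44704 = 27.230 mph.

Maximum speed ≈ 27 mph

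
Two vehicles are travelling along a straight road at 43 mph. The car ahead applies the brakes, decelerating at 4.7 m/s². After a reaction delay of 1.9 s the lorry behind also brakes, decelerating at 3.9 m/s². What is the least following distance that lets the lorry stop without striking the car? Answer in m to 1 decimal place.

Minimum gap ≈ 44.6 m

43 mph × 0.44704 = 19.2227 m/s.
Leader travels v²/(2a_L) = 369.512 / 9.400 = 39.310 m before stopping.
Follower covers v·t_r = 19.2227 × 1.9 = 36.523 m while reacting, then v²/(2a_F) = 369.512 / 7.800 = 47.373 m while braking, for a total of 36.523 + 47.373 = 83.896 m.
Since a_F ≤ a_L and the follower starts braking later, the follower is never slower than the leader, so the closest approach is when both have stopped.
Minimum gap = 83.896 − 39.310 = 44.586 m.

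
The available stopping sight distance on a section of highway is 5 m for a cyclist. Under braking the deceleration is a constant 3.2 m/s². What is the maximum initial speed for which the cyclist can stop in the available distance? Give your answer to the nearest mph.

Maximum speed ≈ 13 mph

v²/(2a) = d ⇒ v = √(2 × 3.200 × 5) = √32.00 = 5.6569 m/s.
5.6569 m/s ÷ 0.44704 = 12.654 mph.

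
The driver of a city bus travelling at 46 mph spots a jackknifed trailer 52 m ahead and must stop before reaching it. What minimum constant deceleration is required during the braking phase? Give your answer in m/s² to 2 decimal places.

Required deceleration ≈ 4.07 m/s²

46 mph × 0.44704 = 20.5638 m/s.
v² = 2a·d ⇒ a = v²/(2d) = 20.5638² / (2 × 52.000) = 422.870 / 104.000 = 4.0661 m/s².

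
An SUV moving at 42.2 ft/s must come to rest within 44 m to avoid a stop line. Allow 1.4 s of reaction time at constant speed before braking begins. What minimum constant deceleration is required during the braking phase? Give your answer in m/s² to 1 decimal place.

Required deceleration ≈ 3.2 m/s²

42.2 ft/s × 0.3048 = 12.8626 m/s.
Distance covered during reaction = 12.8626 × 1.4 = 18.008 m.
Distance available for braking: 44 − 18.008 = 25.992 m.
v² = 2a·d ⇒ a = v²/(2d) = 12.8626² / (2 × 25.992) = 165.446 / 51.984 = 3.1826 m/s².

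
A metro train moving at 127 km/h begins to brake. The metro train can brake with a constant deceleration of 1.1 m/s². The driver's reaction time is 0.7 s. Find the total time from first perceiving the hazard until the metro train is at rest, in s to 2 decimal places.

127 km/h ÷ 3.6 = 35.2778 m/s.
Braking time = v/a = 35.2778 / 1.100 = 32.071 s.
Total = 0.7 + 32.071 = 32.771 s.

Total time ≈ 32.77 s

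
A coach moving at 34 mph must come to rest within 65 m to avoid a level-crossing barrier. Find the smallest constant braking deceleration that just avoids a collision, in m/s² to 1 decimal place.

Required deceleration ≈ 1.8 m/s²

34 mph × 0.44704 = 15.1994 m/s.
v² = 2a·d ⇒ a = v²/(2d) = 15.1994² / (2 × 65.000) = 231.022 / 130.000 = 1.7771 m/s².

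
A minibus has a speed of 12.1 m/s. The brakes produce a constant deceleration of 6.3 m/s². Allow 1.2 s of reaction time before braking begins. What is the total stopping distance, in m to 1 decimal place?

Total stopping distance ≈ 26.1 m

Reaction distance = v·t_r = 12.1000 × 1.2 = 14.520 m.
Braking distance = v²/(2a) = 12.1000² / (2 × 6.300) = 146.410 / 12.600 = 11.620 m.
Total = 14.520 + 11.620 = 26.140 m.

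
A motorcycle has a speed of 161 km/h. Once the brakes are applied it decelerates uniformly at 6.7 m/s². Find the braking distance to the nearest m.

161 km/h ÷ 3.6 = 44.7222 m/s.
Braking distance = v²/(2a) = 44.7222² / (2 × 6.700) = 2000.075 / 13.400 = 149.259 m.

Braking distance ≈ 149 m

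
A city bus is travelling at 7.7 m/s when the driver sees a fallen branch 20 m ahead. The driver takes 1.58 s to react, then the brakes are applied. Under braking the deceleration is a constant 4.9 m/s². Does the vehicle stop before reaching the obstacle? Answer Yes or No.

Yes

Reaction distance = 7.7000 × 1.58 = 12.166 m.
Braking distance = v²/(2a) = 59.290 / 9.800 = 6.050 m.
Total stopping distance = 12.166 + 6.050 = 18.216 m, vs 20 m available — it stops with 20 − 18.216 = 1.784 m to spare.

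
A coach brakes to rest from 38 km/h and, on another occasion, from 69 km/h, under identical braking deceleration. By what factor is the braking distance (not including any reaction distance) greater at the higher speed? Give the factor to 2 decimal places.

Factor ≈ 3.30

Braking distance d = v²/(2a), so with a fixed, d ∝ v².
Factor = (69/38)² = 1.8158² = 3.2971.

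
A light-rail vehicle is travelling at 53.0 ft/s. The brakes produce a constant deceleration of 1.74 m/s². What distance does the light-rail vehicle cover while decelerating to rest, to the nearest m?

53 ft/s × 0.3048 = 16.1544 m/s.
Braking distance = v²/(2a) = 16.1544² / (2 × 1.740) = 260.965 / 3.480 = 74.990 m.

Braking distance ≈ 75 m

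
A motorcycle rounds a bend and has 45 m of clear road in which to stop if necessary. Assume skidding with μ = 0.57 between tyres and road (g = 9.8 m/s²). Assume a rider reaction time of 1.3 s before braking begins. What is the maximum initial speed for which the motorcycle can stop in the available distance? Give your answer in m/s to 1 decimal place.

a = μg = 0.57 × 9.8 = 5.586 m/s².
Stopping distance: v·t_r + v²/(2a) = 45 with t_r = 1.3 s and a = 5.586 m/s².
So v² + 14.524 v − 502.74 = 0.
Positive root: v = −a·t_r + √((a·t_r)² + 2a·d) = −7.262 + √(52.737 + 502.74) = 16.3066 m/s.

Maximum speed ≈ 16.3 m/s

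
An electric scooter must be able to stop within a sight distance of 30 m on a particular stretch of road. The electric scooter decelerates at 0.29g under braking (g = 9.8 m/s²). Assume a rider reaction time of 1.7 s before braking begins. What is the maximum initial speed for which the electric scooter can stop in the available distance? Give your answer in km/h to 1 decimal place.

Maximum speed ≈ 32.7 km/h

a = 0.29 × 9.8 = 2.842 m/s².
Stopping distance: v·t_r + v²/(2a) = 30 with t_r = 1.7 s and a = 2.842 m/s².
So v² + 9.663 v − 170.52 = 0.
Positive root: v = −a·t_r + √((a·t_r)² + 2a·d) = −4.831 + √(23.339 + 170.52) = 9.0923 m/s.
9.0923 m/s × 3.6 = 32.732 km/h.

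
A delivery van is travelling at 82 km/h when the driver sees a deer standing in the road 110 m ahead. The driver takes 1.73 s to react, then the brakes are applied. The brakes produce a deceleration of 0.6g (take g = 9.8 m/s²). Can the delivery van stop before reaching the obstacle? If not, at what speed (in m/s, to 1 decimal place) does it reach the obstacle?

82 km/h ÷ 3.6 = 22.7778 m/s.
a = 0.6 × 9.8 = 5.880 m/s².
Reaction distance = 22.7778 × 1.73 = 39.406 m.
Braking distance = v²/(2a) = 518.828 / 11.760 = 44.118 m.
Total stopping distance = 39.406 + 44.118 = 83.524 m, vs 110 m available — it stops with 110 − 83.524 = 26.476 m to spare.

Yes — it stops about 26.5 m short of the obstacle, so it never reaches it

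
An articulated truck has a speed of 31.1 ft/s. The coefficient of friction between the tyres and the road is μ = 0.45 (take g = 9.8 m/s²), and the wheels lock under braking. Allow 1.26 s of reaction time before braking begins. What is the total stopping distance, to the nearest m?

Total stopping distance ≈ 22 m

31.1 ft/s × 0.3048 = 9.4793 m/s.
a = μg = 0.45 × 9.8 = 4.410 m/s².
Reaction distance = v·t_r = 9.4793 × 1.26 = 11.944 m.
Braking distance = v²/(2a) = 9.4793² / (2 × 4.410) = 89.857 / 8.820 = 10.188 m.
Total = 11.944 + 10.188 = 22.132 m.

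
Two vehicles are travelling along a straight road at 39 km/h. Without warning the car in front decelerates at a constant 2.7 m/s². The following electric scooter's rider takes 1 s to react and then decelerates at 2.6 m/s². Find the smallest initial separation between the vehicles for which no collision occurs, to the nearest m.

Minimum gap ≈ 12 m

39 km/h ÷ 3.6 = 10.8333 m/s.
Leader travels v²/(2a_L) = 117.360 / 5.400 = 21.733 m before stopping.
Follower covers v·t_r = 10.8333 × 1 = 10.833 m while reacting, then v²/(2a_F) = 117.360 / 5.200 = 22.569 m while braking, for a total of 10.833 + 22.569 = 33.402 m.
Since a_F ≤ a_L and the follower starts braking later, the follower is never slower than the leader, so the closest approach is when both have stopped.
Minimum gap = 33.402 − 21.733 = 11.669 m.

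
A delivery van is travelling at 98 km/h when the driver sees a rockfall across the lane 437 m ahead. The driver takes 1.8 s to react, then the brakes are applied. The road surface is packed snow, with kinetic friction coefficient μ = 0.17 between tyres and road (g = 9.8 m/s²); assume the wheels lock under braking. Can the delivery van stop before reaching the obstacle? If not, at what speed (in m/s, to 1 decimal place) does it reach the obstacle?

Yes — it stops about 165.6 m short of the obstacle, so it never reaches it

98 km/h ÷ 3.6 = 27.2222 m/s.
a = μg = 0.17 × 9.8 = 1.666 m/s².
Reaction distance = 27.2222 × 1.8 = 49.000 m.
Braking distance = v²/(2a) = 741.048 / 3.332 = 222.403 m.
Total stopping distance = 49.000 + 222.403 = 271.403 m, vs 437 m available — it stops with 437 − 271.403 = 165.597 m to spare.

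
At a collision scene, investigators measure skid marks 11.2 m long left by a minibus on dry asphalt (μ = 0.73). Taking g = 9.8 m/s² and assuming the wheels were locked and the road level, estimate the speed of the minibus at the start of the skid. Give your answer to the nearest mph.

Initial speed ≈ 28 mph

Deceleration a = μg = 0.73 × 9.8 = 7.154 m/s².
v = √(2a·d) = √(2 × 7.154 × 11.2) = √160.250 = 12.6590 m/s.
= 12.6590 ÷ 0.44704 = 28.317 mph.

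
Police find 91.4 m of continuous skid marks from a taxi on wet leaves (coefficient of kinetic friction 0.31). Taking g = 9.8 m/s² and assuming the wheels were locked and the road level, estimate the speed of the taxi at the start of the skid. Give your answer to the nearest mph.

Deceleration a = μg = 0.31 × 9.8 = 3.038 m/s².
v = √(2a·d) = √(2 × 3.038 × 91.4) = √555.346 = 23.5658 m/s.
= 23.5658 ÷ 0.44704 = 52.715 mph.

Initial speed ≈ 53 mph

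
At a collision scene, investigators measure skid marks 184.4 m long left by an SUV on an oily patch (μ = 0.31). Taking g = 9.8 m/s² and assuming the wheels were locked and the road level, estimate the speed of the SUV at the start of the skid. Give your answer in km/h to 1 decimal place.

Initial speed ≈ 120.5 km/h

Deceleration a = μg = 0.31 × 9.8 = 3.038 m/s².
v = √(2a·d) = √(2 × 3.038 × 184.4) = √1120.414 = 33.4726 m/s.
= 33.4726 × 3.6 = 120.501 km/h.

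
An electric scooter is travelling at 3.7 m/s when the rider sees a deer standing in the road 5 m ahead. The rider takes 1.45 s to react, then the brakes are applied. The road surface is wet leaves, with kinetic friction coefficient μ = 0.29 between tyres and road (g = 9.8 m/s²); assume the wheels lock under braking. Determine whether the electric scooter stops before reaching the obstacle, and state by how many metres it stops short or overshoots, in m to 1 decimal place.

No — it overshoots by 2.8 m

a = μg = 0.29 × 9.8 = 2.842 m/s².
Reaction distance = 3.7000 × 1.45 = 5.365 m.
Braking distance = v²/(2a) = 13.690 / 5.684 = 2.409 m.
Total stopping distance = 5.365 + 2.409 = 7.774 m, vs 5 m available — it cannot stop in time and overshoots by 7.774 − 5 = 2.774 m.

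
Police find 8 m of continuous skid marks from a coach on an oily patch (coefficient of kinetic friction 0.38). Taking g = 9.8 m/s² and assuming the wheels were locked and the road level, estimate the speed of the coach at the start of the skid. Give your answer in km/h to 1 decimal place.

Initial speed ≈ 27.8 km/h

Deceleration a = μg = 0.38 × 9.8 = 3.724 m/s².
v = √(2a·d) = √(2 × 3.724 × 8) = √59.584 = 7.7191 m/s.
= 7.7191 × 3.6 = 27.789 km/h.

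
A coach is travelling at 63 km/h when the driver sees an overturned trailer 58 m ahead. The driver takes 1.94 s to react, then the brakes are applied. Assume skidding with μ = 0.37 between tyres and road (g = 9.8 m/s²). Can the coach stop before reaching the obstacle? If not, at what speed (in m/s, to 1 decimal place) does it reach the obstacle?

No — it strikes the obstacle at 11.5 m/s

63 km/h ÷ 3.6 = 17.5000 m/s.
a = μg = 0.37 × 9.8 = 3.626 m/s².
Reaction distance = 17.5000 × 1.94 = 33.950 m.
Braking distance needed to stop: v²/(2a) = 306.250 / 7.252 = 42.230 m, so total needed = 33.950 + 42.230 = 76.180 m > 58 m — it cannot stop.
Distance remaining when braking begins: 58 − 33.950 = 24.050 m.
v² = v₀² − 2a·d = 306.250 − 2 × 3.626 × 24.050 = 131.839 m²/s².
v = √131.839 = 11.482 m/s.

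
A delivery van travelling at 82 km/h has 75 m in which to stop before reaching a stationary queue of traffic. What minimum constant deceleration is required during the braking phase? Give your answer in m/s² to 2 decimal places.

82 km/h ÷ 3.6 = 22.7778 m/s.
v² = 2a·d ⇒ a = v²/(2d) = 22.7778² / (2 × 75.000) = 518.828 / 150.000 = 3.4589 m/s².

Required deceleration ≈ 3.46 m/s²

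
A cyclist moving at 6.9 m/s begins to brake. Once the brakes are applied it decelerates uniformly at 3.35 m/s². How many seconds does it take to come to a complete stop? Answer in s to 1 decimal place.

Braking time ≈ 2.1 s

Braking time = v/a = 6.9000 / 3.350 = 2.060 s.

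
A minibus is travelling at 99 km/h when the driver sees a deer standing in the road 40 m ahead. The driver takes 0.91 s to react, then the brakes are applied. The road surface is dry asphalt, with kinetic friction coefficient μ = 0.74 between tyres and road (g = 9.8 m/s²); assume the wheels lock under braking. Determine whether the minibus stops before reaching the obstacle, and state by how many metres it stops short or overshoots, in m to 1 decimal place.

No — it overshoots by 37.2 m

99 km/h ÷ 3.6 = 27.5000 m/s.
a = μg = 0.74 × 9.8 = 7.252 m/s².
Reaction distance = 27.5000 × 0.91 = 25.025 m.
Braking distance = v²/(2a) = 756.250 / 14.504 = 52.141 m.
Total stopping distance = 25.025 + 52.141 = 77.166 m, vs 40 m available — it cannot stop in time and overshoots by 77.166 − 40 = 37.166 m.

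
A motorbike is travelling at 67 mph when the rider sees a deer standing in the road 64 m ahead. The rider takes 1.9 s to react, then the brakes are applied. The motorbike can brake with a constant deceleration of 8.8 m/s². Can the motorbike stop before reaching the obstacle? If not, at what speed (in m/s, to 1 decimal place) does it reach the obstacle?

No — it strikes the obstacle at 27.8 m/s

67 mph × 0.44704 = 29.9517 m/s.
Reaction distance = 29.9517 × 1.9 = 56.908 m.
Braking distance needed to stop: v²/(2a) = 897.104 / 17.600 = 50.972 m, so total needed = 56.908 + 50.972 = 107.880 m > 64 m — it cannot stop.
Distance remaining when braking begins: 64 − 56.908 = 7.092 m.
v² = v₀² − 2a·d = 897.104 − 2 × 8.800 × 7.092 = 772.285 m²/s².
v = √772.285 = 27.790 m/s.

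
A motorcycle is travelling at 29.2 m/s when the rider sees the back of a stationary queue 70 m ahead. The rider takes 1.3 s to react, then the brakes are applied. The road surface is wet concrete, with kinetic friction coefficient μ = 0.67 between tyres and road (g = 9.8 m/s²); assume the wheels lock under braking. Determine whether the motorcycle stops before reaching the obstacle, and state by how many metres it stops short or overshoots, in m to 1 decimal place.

No — it overshoots by 32.9 m

a = μg = 0.67 × 9.8 = 6.566 m/s².
Reaction distance = 29.2000 × 1.3 = 37.960 m.
Braking distance = v²/(2a) = 852.640 / 13.132 = 64.928 m.
Total stopping distance = 37.960 + 64.928 = 102.888 m, vs 70 m available — it cannot stop in time and overshoots by 102.888 − 70 = 32.888 m.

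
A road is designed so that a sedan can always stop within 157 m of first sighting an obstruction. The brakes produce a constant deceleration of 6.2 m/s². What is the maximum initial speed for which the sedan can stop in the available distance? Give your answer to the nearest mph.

Maximum speed ≈ 99 mph

v²/(2a) = d ⇒ v = √(2 × 6.200 × 157) = √1946.80 = 44.1226 m/s.
44.1226 m/s ÷ 0.44704 = 98.699 mph.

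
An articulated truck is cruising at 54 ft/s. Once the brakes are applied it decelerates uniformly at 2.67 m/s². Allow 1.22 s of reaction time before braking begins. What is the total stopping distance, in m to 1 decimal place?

54 ft/s × 0.3048 = 16.4592 m/s.
Reaction distance = v·t_r = 16.4592 × 1.22 = 20.080 m.
Braking distance = v²/(2a) = 16.4592² / (2 × 2.670) = 270.905 / 5.340 = 50.731 m.
Total = 20.080 + 50.731 = 70.811 m.

Total stopping distance ≈ 70.8 m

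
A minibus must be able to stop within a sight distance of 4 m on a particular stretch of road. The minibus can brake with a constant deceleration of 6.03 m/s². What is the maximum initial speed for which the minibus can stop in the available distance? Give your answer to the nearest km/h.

Maximum speed ≈ 25 km/h

v²/(2a) = d ⇒ v = √(2 × 6.030 × 4) = √48.24 = 6.9455 m/s.
6.9455 m/s × 3.6 = 25.004 km/h.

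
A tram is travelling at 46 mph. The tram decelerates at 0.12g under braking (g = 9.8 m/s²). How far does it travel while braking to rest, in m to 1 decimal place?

46 mph × 0.44704 = 20.5638 m/s.
a = 0.12 × 9.8 = 1.176 m/s².
Braking distance = v²/(2a) = 20.5638² / (2 × 1.176) = 422.870 / 2.352 = 179.792 m.

Braking distance ≈ 179.8 m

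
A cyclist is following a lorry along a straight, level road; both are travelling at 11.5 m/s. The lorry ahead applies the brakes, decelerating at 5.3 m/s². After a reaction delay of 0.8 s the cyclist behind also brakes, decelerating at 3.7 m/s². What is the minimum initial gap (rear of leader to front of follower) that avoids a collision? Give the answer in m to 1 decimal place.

Minimum gap ≈ 14.6 m

Leader travels v²/(2a_L) = 132.250 / 10.600 = 12.476 m before stopping.
Follower covers v·t_r = 11.5000 × 0.8 = 9.200 m while reacting, then v²/(2a_F) = 132.250 / 7.400 = 17.872 m while braking, for a total of 9.200 + 17.872 = 27.072 m.
Since a_F ≤ a_L and the follower starts braking later, the follower is never slower than the leader, so the closest approach is when both have stopped.
Minimum gap = 27.072 − 12.476 = 14.596 m.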